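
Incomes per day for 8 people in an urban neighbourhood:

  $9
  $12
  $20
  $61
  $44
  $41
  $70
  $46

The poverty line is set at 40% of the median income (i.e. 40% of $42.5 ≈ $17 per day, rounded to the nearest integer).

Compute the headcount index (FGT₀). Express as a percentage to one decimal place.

25.0%

2 of the 8 people have income below $17.
H = 2/8 = 25.0%.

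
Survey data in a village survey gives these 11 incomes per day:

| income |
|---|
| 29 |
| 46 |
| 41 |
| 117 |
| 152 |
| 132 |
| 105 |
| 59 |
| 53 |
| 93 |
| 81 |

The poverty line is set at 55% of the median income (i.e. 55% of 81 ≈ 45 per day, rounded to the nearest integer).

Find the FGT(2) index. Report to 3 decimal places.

0.012

Poor units: 29, 41 (q = 2 of N = 11).
Relative gaps: (45−29)/45 = 0.3556; (45−41)/45 = 0.0889.
Squared: 0.1264; 0.0079.
Sum = 0.134321; P₂ = 0.134321 / 11 = 0.012.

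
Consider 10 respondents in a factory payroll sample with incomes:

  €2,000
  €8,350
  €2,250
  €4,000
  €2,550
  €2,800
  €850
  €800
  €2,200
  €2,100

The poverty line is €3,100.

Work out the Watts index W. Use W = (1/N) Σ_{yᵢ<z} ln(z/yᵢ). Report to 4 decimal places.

0.4437

Incomes under z: €800, €850, €2,000, €2,100, €2,200, €2,250, €2,550, €2,800 (q = 8 of N = 10).
Log shortfalls: ln(3100/800) = 1.3545; ln(3100/850) = 1.2939; ln(3100/2000) = 0.4383; ln(3100/2100) = 0.3895; ln(3100/2200) = 0.3429; ln(3100/2250) = 0.3205; ln(3100/2550) = 0.1953; ln(3100/2800) = 0.1018.
W = 4.436694 / 10 = 0.4437.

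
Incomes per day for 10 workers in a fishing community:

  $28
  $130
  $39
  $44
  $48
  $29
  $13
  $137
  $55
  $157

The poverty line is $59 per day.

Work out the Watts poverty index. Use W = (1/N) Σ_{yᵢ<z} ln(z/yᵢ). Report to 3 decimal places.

0.395

Poor units: $13, $28, $29, $39, $44, $48, $55 (q = 7 of N = 10).
Log gaps: ln(59/13) = 1.5126; ln(59/28) = 0.7453; ln(59/29) = 0.7102; ln(59/39) = 0.4140; ln(59/44) = 0.2933; ln(59/48) = 0.2063; ln(59/55) = 0.0702.
W = 3.952027 / 10 = 0.395.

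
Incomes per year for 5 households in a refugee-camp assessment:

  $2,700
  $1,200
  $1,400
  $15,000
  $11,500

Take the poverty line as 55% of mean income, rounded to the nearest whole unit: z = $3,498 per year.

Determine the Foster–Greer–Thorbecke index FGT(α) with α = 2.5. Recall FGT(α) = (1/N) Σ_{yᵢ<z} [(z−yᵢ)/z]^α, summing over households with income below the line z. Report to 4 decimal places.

Below the line: $1,200, $1,400, $2,700 (q = 3 of N = 5).
Gap ratios (z−y)/z: (3498−1200)/3498 = 0.6569; (3498−1400)/3498 = 0.5998; (3498−2700)/3498 = 0.2281.
Raised to α = 2.5: 0.34980; 0.27859; 0.02486.
Sum = 0.653251; FGT(2.5) = 0.653251 / 5 = 0.1307.

0.1307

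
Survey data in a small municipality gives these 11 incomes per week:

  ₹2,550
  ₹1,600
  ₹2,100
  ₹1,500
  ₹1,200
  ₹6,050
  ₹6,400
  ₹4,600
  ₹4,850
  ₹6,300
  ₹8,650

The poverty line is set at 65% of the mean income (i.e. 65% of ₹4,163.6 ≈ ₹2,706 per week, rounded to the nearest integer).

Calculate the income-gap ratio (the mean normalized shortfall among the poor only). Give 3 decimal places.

Below z: ₹1,200, ₹1,500, ₹1,600, ₹2,100, ₹2,550 (q = 5 of N = 11).
Shortfall ratios (z−y)/z: 0.5565, 0.4457, 0.4087, 0.2239, 0.0576; sum = 1.692535.
The income-gap ratio divides by q (the poor only): 1.692535 / 5 = 0.339.

0.339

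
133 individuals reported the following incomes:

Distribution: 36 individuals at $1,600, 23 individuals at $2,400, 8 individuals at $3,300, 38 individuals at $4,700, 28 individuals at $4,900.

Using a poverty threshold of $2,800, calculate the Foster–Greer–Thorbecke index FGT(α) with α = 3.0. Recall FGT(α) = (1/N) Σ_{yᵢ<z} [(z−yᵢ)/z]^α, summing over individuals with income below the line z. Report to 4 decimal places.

0.0218

Poor units: 36×$1,600, 23×$2,400 (q = 59 of N = 133).
Shortfall ratios: (2800−1600)/2800 = 0.4286 (×36); (2800−2400)/2800 = 0.1429 (×23).
Raised to α = 3.0: 0.07872 (×36); 0.00292 (×23).
Sum = 2.900875; FGT(3.0) = 2.900875 / 133 = 0.0218.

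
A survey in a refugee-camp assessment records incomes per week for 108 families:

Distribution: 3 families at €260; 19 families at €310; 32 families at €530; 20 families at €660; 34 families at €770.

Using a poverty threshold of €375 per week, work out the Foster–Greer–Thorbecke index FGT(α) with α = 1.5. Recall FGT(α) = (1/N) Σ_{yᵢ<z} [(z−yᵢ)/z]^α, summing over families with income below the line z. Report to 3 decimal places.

Below z: 3×€260, 19×€310 (q = 22 of N = 108).
Gap ratios (z−y)/z: (375−260)/375 = 0.3067 (×3); (375−310)/375 = 0.1733 (×19).
Raised to α = 1.5: 0.16982 (×3); 0.07216 (×19).
Sum = 1.880597; FGT(1.5) = 1.880597 / 108 = 0.017.

0.017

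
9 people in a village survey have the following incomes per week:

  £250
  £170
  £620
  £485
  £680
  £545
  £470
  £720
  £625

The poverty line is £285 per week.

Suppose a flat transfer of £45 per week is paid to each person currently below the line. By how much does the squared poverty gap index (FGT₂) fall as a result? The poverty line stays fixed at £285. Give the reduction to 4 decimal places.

0.0131

Before: below the line — £170, £250; squared poverty gap index (FGT₂) = 0.019767.
After the £45 transfer: below the line — £215; squared poverty gap index (FGT₂) = 0.006703.
Reduction = 0.019767 − 0.006703 = 0.0131.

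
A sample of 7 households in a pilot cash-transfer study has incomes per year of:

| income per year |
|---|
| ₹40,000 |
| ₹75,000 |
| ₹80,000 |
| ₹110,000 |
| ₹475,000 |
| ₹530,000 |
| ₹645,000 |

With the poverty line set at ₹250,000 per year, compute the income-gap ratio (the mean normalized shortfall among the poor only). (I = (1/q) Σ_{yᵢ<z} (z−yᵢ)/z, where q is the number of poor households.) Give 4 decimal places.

Below z: ₹40,000, ₹75,000, ₹80,000, ₹110,000 (q = 4 of N = 7).
Shortfall ratios (z−y)/z: 0.8400, 0.7000, 0.6800, 0.5600; sum = 2.780000.
The income-gap ratio divides by q (the poor only): 2.780000 / 4 = 0.6950.

0.6950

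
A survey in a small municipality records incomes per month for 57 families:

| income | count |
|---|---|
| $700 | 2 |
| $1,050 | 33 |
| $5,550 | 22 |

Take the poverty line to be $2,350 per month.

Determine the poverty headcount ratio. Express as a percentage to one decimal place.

35 of the 57 families have income below $2,350.
H = 35/57 = 61.4%.

61.4%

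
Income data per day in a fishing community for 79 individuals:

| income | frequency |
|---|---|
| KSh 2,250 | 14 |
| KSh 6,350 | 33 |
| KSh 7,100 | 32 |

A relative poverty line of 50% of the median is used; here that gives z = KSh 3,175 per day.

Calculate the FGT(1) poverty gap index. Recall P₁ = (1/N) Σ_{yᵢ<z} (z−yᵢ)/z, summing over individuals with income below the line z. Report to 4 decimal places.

0.0516

Below z: 14×KSh 2,250 (q = 14 of N = 79).
Relative gaps: (3175−2250)/3175 = 0.2913 (×14).
Σ = 4.078740. Dividing by the full population N = 79 gives P₁ = 0.0516.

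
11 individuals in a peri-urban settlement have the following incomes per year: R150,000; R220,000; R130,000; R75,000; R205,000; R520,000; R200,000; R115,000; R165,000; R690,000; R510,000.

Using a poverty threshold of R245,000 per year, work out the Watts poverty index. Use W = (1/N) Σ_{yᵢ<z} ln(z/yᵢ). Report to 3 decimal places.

0.359

Below the line: R75,000, R115,000, R130,000, R150,000, R165,000, R200,000, R205,000, R220,000 (q = 8 of N = 11).
ln(z/y) terms: ln(245000/75000) = 1.1838; ln(245000/115000) = 0.7563; ln(245000/130000) = 0.6337; ln(245000/150000) = 0.4906; ln(245000/165000) = 0.3953; ln(245000/200000) = 0.2029; ln(245000/205000) = 0.1782; ln(245000/220000) = 0.1076.
W = 3.948575 / 11 = 0.359.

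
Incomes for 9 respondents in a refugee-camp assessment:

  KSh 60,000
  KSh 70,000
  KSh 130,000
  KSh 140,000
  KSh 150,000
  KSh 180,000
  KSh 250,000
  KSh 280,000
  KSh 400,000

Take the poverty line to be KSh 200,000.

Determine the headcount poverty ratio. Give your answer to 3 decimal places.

6 of the 9 respondents have income below KSh 200,000.
H = 6/9 = 0.667.

0.667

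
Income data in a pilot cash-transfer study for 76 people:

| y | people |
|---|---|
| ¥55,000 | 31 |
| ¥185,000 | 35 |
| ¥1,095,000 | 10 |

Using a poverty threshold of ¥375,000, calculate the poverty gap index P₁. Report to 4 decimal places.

Poor units: 31×¥55,000, 35×¥185,000 (q = 66 of N = 76).
Gap ratios (z−y)/z: (375000−55000)/375000 = 0.8533 (×31); (375000−185000)/375000 = 0.5067 (×35).
Σ = 44.186667. Dividing by the full population N = 76 gives P₁ = 0.5814.

0.5814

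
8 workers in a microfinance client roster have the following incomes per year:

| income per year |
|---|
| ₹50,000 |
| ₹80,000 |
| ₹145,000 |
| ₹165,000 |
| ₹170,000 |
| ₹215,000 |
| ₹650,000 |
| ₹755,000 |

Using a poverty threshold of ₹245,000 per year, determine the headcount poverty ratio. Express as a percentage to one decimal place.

75.0%

6 of the 8 workers have income below ₹245,000.
H = 6/8 = 75.0%.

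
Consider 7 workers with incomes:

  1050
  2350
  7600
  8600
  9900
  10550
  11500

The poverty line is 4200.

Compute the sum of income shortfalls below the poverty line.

Incomes under z: 1050, 2350 (q = 2 of N = 7).
Individual gaps: 4200−1050 = 3150; 4200−2350 = 1850.
Aggregate gap = 5000.

5000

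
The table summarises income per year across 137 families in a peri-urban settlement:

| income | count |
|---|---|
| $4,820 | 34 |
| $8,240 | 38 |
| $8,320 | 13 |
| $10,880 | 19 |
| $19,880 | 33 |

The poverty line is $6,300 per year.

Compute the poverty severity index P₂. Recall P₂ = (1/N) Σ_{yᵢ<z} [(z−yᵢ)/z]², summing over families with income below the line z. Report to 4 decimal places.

Incomes under z: 34×$4,820 (q = 34 of N = 137).
Shortfall ratios: (6300−4820)/6300 = 0.2349 (×34).
Squared: 0.0552 (×34).
Sum = 1.876382; P₂ = 1.876382 / 137 = 0.0137.

0.0137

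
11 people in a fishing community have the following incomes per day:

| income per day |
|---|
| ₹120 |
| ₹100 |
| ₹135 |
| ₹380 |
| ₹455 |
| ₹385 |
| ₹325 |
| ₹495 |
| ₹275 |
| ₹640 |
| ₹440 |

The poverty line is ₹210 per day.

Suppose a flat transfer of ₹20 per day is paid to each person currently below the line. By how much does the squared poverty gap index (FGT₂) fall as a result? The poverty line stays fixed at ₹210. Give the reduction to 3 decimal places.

0.020

Before: below the line — ₹100, ₹120, ₹135; squared poverty gap index (FGT₂) = 0.05324.
After the ₹20 transfer: below the line — ₹120, ₹140, ₹155; squared poverty gap index (FGT₂) = 0.03303.
Reduction = 0.05324 − 0.03303 = 0.020.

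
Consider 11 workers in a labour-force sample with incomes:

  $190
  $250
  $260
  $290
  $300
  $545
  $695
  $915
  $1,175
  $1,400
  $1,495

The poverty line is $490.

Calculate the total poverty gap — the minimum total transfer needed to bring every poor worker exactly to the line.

$1,160

Below the line: $190, $250, $260, $290, $300 (q = 5 of N = 11).
Individual gaps: 490−190 = 300; 490−250 = 240; 490−260 = 230; 490−290 = 200; 490−300 = 190.
Aggregate gap = $1,160.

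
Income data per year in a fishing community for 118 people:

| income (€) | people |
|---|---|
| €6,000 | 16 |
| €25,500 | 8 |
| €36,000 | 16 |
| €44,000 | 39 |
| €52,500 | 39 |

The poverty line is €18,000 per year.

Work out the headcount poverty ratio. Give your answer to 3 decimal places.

16 of the 118 people have income below €18,000.
H = 16/118 = 0.136.

0.136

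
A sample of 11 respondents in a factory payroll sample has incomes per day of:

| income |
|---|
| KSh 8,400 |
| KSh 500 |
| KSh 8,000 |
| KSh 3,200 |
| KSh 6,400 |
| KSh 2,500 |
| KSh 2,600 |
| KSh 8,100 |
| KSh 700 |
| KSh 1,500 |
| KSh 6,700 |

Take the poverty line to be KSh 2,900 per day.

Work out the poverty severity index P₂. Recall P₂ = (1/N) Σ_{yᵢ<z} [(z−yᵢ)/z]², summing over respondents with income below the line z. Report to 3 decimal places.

0.138

Below the line: KSh 500, KSh 700, KSh 1,500, KSh 2,500, KSh 2,600 (q = 5 of N = 11).
Shortfall ratios: (2900−500)/2900 = 0.8276; (2900−700)/2900 = 0.7586; (2900−1500)/2900 = 0.4828; (2900−2500)/2900 = 0.1379; (2900−2600)/2900 = 0.1034.
Squared: 0.6849; 0.5755; 0.2331; 0.0190; 0.0107.
Sum = 1.523187; P₂ = 1.523187 / 11 = 0.138.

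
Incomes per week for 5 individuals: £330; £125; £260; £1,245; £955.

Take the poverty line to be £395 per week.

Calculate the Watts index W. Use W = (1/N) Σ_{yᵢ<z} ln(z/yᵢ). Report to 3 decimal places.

Incomes under z: £125, £260, £330 (q = 3 of N = 5).
ln(z/y) terms: ln(395/125) = 1.1506; ln(395/260) = 0.4182; ln(395/330) = 0.1798.
W = 1.748569 / 5 = 0.350.

0.350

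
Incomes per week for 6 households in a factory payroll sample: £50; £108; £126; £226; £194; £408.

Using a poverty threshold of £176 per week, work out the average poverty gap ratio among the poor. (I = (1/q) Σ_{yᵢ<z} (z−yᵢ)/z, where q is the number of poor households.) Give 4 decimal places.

Below z: £50, £108, £126 (q = 3 of N = 6).
Relative gaps: 0.7159, 0.3864, 0.2841; sum = 1.386364.
The income-gap ratio divides by q (the poor only): 1.386364 / 3 = 0.4621.

0.4621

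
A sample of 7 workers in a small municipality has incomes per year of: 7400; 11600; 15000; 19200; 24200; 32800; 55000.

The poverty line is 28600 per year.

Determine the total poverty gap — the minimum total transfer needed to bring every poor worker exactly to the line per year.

Incomes under z: 7400, 11600, 15000, 19200, 24200 (q = 5 of N = 7).
Individual gaps: 28600−7400 = 21200; 28600−11600 = 17000; 28600−15000 = 13600; 28600−19200 = 9400; 28600−24200 = 4400.
Aggregate gap = 65600.

65600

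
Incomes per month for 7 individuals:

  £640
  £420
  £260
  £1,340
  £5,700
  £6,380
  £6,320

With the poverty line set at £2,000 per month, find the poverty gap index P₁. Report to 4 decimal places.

0.3814

Below the line: £260, £420, £640, £1,340 (q = 4 of N = 7).
Normalized shortfalls: (2000−260)/2000 = 0.8700; (2000−420)/2000 = 0.7900; (2000−640)/2000 = 0.6800; (2000−1340)/2000 = 0.3300.
Sum of shortfalls = 2.670000; P₁ averages over all N: 2.670000 / 7 = 0.3814.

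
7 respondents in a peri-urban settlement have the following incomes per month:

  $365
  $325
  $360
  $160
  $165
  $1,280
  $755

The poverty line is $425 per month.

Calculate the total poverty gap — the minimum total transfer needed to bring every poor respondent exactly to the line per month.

$750

Incomes under z: $160, $165, $325, $360, $365 (q = 5 of N = 7).
Individual gaps: 425−160 = 265; 425−165 = 260; 425−325 = 100; 425−360 = 65; 425−365 = 60.
Aggregate gap = $750.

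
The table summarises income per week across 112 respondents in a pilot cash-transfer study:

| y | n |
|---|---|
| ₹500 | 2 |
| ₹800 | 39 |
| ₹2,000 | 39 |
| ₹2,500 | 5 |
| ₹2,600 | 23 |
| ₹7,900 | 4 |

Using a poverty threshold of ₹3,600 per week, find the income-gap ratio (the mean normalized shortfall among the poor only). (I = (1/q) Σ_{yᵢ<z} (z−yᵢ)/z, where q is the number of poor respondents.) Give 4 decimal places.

0.5306

Below the line: 2×₹500, 39×₹800, 39×₹2,000, 5×₹2,500, 23×₹2,600 (q = 108 of N = 112).
Shortfall ratios (z−y)/z: 0.8611 (×2), 0.7778 (×39), 0.4444 (×39), 0.3056 (×5), 0.2778 (×23); sum = 57.305556.
The income-gap ratio divides by q (the poor only): 57.305556 / 108 = 0.5306.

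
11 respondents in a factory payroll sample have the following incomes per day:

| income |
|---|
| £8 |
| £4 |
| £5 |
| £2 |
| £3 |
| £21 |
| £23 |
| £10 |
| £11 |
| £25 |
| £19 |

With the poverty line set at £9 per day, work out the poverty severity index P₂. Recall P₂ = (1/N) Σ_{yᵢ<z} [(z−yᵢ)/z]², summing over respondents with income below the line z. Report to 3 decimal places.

Poor units: £2, £3, £4, £5, £8 (q = 5 of N = 11).
Shortfall ratios: (9−2)/9 = 0.7778; (9−3)/9 = 0.6667; (9−4)/9 = 0.5556; (9−5)/9 = 0.4444; (9−8)/9 = 0.1111.
Squared: 0.6049; 0.4444; 0.3086; 0.1975; 0.0123.
Sum = 1.567901; P₂ = 1.567901 / 11 = 0.143.

0.143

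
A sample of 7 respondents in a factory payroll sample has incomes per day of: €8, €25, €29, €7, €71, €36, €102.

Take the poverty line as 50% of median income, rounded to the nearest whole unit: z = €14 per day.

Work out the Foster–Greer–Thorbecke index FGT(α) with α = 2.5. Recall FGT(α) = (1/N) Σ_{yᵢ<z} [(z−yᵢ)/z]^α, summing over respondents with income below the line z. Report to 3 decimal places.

Poor units: €7, €8 (q = 2 of N = 7).
Relative gaps: (14−7)/14 = 0.5000; (14−8)/14 = 0.4286.
Raised to α = 2.5: 0.17678; 0.12024.
Sum = 0.297019; FGT(2.5) = 0.297019 / 7 = 0.042.

0.042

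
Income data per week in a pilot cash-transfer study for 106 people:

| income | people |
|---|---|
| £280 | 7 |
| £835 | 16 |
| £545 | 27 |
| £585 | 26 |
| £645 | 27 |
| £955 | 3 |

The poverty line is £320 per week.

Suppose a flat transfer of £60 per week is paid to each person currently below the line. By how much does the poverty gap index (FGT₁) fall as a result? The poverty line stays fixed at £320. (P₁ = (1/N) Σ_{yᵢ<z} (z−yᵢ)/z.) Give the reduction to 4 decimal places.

0.0083

Before: below the line — 7×£280; poverty gap index (FGT₁) = 0.008255.
After the £60 transfer: below the line — none; poverty gap index (FGT₁) = 0.000000.
Reduction = 0.008255 − 0.000000 = 0.0083.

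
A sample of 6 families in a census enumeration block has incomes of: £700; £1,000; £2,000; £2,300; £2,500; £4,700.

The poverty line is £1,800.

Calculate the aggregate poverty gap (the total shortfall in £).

£1,900

Poor units: £700, £1,000 (q = 2 of N = 6).
Individual gaps: 1800−700 = 1100; 1800−1000 = 800.
Aggregate gap = £1,900.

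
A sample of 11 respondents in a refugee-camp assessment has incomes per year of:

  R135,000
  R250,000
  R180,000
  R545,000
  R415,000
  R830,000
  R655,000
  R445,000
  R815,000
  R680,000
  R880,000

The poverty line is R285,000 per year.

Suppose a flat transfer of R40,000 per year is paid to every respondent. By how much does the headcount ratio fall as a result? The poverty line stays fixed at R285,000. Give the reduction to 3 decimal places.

0.091

Before: below the line — R135,000, R180,000, R250,000; headcount ratio = 0.27273.
After the R40,000 transfer: below the line — R175,000, R220,000; headcount ratio = 0.18182.
Reduction = 0.27273 − 0.18182 = 0.091.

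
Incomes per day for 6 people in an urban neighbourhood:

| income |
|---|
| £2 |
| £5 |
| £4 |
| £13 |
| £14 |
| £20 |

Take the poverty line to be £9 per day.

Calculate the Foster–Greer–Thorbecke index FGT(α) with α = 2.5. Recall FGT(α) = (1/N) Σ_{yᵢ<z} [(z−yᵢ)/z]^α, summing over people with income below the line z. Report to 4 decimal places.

Poor units: £2, £4, £5 (q = 3 of N = 6).
Gap ratios (z−y)/z: (9−2)/9 = 0.7778; (9−4)/9 = 0.5556; (9−5)/9 = 0.4444.
Raised to α = 2.5: 0.53351; 0.23005; 0.13169.
Sum = 0.895241; FGT(2.5) = 0.895241 / 6 = 0.1492.

0.1492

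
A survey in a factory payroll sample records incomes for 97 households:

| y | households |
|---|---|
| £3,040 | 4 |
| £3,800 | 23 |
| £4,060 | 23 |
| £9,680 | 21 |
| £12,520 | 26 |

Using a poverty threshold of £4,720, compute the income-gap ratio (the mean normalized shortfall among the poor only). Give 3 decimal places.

Below z: 4×£3,040, 23×£3,800, 23×£4,060 (q = 50 of N = 97).
Shortfall ratios (z−y)/z: 0.3559 (×4), 0.1949 (×23), 0.1398 (×23); sum = 9.122881.
I averages over the q = 50 poor units only: 9.122881 / 50 = 0.182.

0.182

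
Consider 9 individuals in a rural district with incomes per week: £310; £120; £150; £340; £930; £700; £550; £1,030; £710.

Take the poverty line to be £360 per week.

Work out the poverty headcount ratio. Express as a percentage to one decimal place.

44.4%

4 of the 9 individuals have income below £360.
H = 4/9 = 44.4%.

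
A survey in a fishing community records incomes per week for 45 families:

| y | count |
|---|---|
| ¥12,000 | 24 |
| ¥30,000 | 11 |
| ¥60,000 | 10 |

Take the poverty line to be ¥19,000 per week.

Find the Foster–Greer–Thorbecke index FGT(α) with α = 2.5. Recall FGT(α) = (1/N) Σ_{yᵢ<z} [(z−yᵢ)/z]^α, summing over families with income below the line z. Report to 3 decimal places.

Poor units: 24×¥12,000 (q = 24 of N = 45).
Relative gaps: (19000−12000)/19000 = 0.3684 (×24).
Raised to α = 2.5: 0.08239 (×24).
Sum = 1.977299; FGT(2.5) = 1.977299 / 45 = 0.044.

0.044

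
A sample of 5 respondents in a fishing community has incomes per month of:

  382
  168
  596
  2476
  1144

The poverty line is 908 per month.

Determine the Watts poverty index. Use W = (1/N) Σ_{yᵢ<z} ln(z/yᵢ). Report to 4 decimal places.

Below z: 168, 382, 596 (q = 3 of N = 5).
Log gaps: ln(908/168) = 1.6873; ln(908/382) = 0.8658; ln(908/596) = 0.4210.
W = 2.974108 / 5 = 0.5948.

0.5948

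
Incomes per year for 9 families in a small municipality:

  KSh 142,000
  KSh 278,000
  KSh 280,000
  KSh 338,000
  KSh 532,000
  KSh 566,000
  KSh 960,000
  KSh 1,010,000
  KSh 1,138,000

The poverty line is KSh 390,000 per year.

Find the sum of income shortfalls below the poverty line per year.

Below z: KSh 142,000, KSh 278,000, KSh 280,000, KSh 338,000 (q = 4 of N = 9).
Individual gaps: 390000−142000 = 248000; 390000−278000 = 112000; 390000−280000 = 110000; 390000−338000 = 52000.
Aggregate gap = KSh 522,000.

KSh 522,000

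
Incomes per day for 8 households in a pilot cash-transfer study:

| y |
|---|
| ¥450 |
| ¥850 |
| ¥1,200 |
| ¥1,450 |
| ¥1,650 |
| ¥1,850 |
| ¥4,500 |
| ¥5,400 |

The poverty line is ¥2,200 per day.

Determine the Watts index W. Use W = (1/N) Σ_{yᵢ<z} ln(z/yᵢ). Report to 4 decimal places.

Poor units: ¥450, ¥850, ¥1,200, ¥1,450, ¥1,650, ¥1,850 (q = 6 of N = 8).
Log shortfalls: ln(2200/450) = 1.5870; ln(2200/850) = 0.9510; ln(2200/1200) = 0.6061; ln(2200/1450) = 0.4169; ln(2200/1650) = 0.2877; ln(2200/1850) = 0.1733.
W = 4.021925 / 8 = 0.5027.

0.5027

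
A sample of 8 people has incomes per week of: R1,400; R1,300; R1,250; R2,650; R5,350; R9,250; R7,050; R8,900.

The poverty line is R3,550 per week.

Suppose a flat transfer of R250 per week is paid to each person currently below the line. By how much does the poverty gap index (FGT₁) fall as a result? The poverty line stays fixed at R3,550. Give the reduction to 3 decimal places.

Before: below the line — R1,250, R1,300, R1,400, R2,650; poverty gap index (FGT₁) = 0.26761.
After the R250 transfer: below the line — R1,500, R1,550, R1,650, R2,900; poverty gap index (FGT₁) = 0.23239.
Reduction = 0.26761 − 0.23239 = 0.035.

0.035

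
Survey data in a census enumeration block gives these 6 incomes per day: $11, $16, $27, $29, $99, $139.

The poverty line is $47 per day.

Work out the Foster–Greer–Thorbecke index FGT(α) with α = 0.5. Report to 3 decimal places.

Poor units: $11, $16, $27, $29 (q = 4 of N = 6).
Gap ratios (z−y)/z: (47−11)/47 = 0.7660; (47−16)/47 = 0.6596; (47−27)/47 = 0.4255; (47−29)/47 = 0.3830.
Raised to α = 0.5: 0.87519; 0.81214; 0.65233; 0.61885.
Sum = 2.958513; FGT(0.5) = 2.958513 / 6 = 0.493.

0.493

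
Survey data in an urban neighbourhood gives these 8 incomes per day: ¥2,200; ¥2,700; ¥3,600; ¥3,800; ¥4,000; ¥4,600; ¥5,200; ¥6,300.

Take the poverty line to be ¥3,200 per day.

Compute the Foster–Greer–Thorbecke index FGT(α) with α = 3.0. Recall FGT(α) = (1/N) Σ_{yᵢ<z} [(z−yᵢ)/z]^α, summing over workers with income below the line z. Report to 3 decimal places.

0.004

Below the line: ¥2,200, ¥2,700 (q = 2 of N = 8).
Relative gaps: (3200−2200)/3200 = 0.3125; (3200−2700)/3200 = 0.1562.
Raised to α = 3.0: 0.03052; 0.00381.
Sum = 0.034332; FGT(3.0) = 0.034332 / 8 = 0.004.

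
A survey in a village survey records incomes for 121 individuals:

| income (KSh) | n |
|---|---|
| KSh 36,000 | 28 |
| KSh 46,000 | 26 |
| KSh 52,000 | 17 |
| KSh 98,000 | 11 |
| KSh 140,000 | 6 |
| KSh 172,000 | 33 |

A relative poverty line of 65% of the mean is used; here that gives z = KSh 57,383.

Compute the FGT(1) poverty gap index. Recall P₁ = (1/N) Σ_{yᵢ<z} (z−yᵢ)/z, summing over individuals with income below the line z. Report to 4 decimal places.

Below the line: 28×KSh 36,000, 26×KSh 46,000, 17×KSh 52,000 (q = 71 of N = 121).
Relative gaps: (57383−36000)/57383 = 0.3726 (×28); (57383−46000)/57383 = 0.1984 (×26); (57383−52000)/57383 = 0.0938 (×17).
Sum of shortfalls = 17.186153; P₁ averages over all N: 17.186153 / 121 = 0.1420.

0.1420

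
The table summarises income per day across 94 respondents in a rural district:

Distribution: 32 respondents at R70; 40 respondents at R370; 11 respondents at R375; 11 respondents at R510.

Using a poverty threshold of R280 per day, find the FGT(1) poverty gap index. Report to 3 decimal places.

0.255

Below z: 32×R70 (q = 32 of N = 94).
Relative gaps: (280−70)/280 = 0.7500 (×32).
Sum of shortfalls = 24.000000; P₁ averages over all N: 24.000000 / 94 = 0.255.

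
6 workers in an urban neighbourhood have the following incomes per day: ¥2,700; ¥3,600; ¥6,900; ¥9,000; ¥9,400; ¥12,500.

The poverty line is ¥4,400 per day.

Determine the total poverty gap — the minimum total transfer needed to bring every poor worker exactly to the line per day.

Incomes under z: ¥2,700, ¥3,600 (q = 2 of N = 6).
Individual gaps: 4400−2700 = 1700; 4400−3600 = 800.
Aggregate gap = ¥2,500.

¥2,500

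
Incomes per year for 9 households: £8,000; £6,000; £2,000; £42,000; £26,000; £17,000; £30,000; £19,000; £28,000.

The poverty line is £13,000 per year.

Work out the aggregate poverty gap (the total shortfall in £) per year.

Poor units: £2,000, £6,000, £8,000 (q = 3 of N = 9).
Individual gaps: 13000−2000 = 11000; 13000−6000 = 7000; 13000−8000 = 5000.
Aggregate gap = £23,000.

£23,000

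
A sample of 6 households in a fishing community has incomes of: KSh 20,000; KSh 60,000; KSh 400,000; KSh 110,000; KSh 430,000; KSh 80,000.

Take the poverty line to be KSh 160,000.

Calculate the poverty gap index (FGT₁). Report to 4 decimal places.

Below the line: KSh 20,000, KSh 60,000, KSh 80,000, KSh 110,000 (q = 4 of N = 6).
Normalized shortfalls: (160000−20000)/160000 = 0.8750; (160000−60000)/160000 = 0.6250; (160000−80000)/160000 = 0.5000; (160000−110000)/160000 = 0.3125.
Σ = 2.312500. Dividing by the full population N = 6 gives P₁ = 0.3854.

0.3854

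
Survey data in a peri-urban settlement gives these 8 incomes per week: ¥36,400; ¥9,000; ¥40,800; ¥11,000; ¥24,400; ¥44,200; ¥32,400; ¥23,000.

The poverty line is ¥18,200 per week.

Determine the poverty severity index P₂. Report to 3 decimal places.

Below z: ¥9,000, ¥11,000 (q = 2 of N = 8).
Normalized shortfalls: (18200−9000)/18200 = 0.5055; (18200−11000)/18200 = 0.3956.
Squared: 0.2555; 0.1565.
Sum = 0.412028; P₂ = 0.412028 / 8 = 0.052.

0.052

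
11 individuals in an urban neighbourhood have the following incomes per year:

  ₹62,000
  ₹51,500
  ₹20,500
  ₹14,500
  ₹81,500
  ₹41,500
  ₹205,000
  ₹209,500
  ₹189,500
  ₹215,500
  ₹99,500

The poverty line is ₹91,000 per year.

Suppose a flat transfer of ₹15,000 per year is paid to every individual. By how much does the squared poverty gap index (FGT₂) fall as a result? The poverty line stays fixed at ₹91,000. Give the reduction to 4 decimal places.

0.0759

Before: below the line — ₹14,500, ₹20,500, ₹41,500, ₹51,500, ₹62,000, ₹81,500; squared poverty gap index (FGT₂) = 0.173060.
After the ₹15,000 transfer: below the line — ₹29,500, ₹35,500, ₹56,500, ₹66,500, ₹77,000; squared poverty gap index (FGT₂) = 0.097145.
Reduction = 0.173060 − 0.097145 = 0.0759.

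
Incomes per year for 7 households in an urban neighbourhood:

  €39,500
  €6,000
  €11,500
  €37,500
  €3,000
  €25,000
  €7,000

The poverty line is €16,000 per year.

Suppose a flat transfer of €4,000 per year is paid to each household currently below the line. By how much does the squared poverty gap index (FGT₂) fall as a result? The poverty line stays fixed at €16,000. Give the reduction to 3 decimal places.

0.127

Before: below the line — €3,000, €6,000, €7,000, €11,500; squared poverty gap index (FGT₂) = 0.20661.
After the €4,000 transfer: below the line — €7,000, €10,000, €11,000, €15,500; squared poverty gap index (FGT₂) = 0.07938.
Reduction = 0.20661 − 0.07938 = 0.127.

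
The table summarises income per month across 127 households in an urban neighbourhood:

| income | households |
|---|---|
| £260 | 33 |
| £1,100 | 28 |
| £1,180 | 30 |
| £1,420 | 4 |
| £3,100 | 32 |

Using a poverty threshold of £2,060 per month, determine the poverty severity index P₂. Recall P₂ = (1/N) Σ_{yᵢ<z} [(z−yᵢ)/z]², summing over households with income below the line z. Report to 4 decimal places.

0.2924

Below the line: 33×£260, 28×£1,100, 30×£1,180, 4×£1,420 (q = 95 of N = 127).
Relative gaps: (2060−260)/2060 = 0.8738 (×33); (2060−1100)/2060 = 0.4660 (×28); (2060−1180)/2060 = 0.4272 (×30); (2060−1420)/2060 = 0.3107 (×4).
Squared: 0.7635 (×33); 0.2172 (×28); 0.1825 (×30); 0.0965 (×4).
Sum = 37.137148; P₂ = 37.137148 / 127 = 0.2924.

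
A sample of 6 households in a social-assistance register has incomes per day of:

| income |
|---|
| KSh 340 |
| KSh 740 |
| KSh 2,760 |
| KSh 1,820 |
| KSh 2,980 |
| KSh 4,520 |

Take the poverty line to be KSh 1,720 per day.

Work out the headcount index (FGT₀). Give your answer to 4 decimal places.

2 of the 6 households have income below KSh 1,720.
H = 2/6 = 0.3333.

0.3333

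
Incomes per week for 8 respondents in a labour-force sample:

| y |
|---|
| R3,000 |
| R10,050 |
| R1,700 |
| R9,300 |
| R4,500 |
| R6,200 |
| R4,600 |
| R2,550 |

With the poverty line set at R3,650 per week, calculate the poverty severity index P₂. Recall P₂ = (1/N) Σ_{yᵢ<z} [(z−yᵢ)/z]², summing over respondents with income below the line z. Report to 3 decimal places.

0.051

Poor units: R1,700, R2,550, R3,000 (q = 3 of N = 8).
Gap ratios (z−y)/z: (3650−1700)/3650 = 0.5342; (3650−2550)/3650 = 0.3014; (3650−3000)/3650 = 0.1781.
Squared: 0.2854; 0.0908; 0.0317.
Sum = 0.407956; P₂ = 0.407956 / 8 = 0.051.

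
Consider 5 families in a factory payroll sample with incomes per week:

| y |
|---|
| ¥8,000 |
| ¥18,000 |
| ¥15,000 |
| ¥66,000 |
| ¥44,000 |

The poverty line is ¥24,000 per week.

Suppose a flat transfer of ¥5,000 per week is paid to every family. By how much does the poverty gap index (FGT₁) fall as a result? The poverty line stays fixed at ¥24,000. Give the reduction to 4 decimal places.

Before: below the line — ¥8,000, ¥15,000, ¥18,000; poverty gap index (FGT₁) = 0.258333.
After the ¥5,000 transfer: below the line — ¥13,000, ¥20,000, ¥23,000; poverty gap index (FGT₁) = 0.133333.
Reduction = 0.258333 − 0.133333 = 0.1250.

0.1250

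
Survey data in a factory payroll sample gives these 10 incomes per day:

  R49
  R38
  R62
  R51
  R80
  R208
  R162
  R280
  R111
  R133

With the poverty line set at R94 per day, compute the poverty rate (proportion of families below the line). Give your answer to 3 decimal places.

5 of the 10 families have income below R94.
H = 5/10 = 0.500.

0.500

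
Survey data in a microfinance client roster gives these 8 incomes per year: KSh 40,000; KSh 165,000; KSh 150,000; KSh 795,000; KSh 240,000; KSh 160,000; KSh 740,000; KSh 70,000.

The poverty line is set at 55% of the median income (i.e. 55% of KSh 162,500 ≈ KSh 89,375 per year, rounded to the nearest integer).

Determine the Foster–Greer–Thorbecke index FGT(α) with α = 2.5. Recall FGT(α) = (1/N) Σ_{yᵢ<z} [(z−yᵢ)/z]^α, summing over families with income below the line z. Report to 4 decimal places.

0.0311

Poor units: KSh 40,000, KSh 70,000 (q = 2 of N = 8).
Gap ratios (z−y)/z: (89375−40000)/89375 = 0.5524; (89375−70000)/89375 = 0.2168.
Raised to α = 2.5: 0.22684; 0.02188.
Sum = 0.248725; FGT(2.5) = 0.248725 / 8 = 0.0311.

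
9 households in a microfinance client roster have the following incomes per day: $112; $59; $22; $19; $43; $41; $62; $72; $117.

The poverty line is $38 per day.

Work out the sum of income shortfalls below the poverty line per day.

Below z: $19, $22 (q = 2 of N = 9).
Individual gaps: 38−19 = 19; 38−22 = 16.
Aggregate gap = $35.

$35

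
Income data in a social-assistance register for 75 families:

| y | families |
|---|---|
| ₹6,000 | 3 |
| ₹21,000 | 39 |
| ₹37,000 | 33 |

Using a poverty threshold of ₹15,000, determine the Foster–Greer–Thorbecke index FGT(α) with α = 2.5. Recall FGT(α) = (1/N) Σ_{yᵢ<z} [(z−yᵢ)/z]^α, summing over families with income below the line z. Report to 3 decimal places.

Incomes under z: 3×₹6,000 (q = 3 of N = 75).
Gap ratios (z−y)/z: (15000−6000)/15000 = 0.6000 (×3).
Raised to α = 2.5: 0.27885 (×3).
Sum = 0.836564; FGT(2.5) = 0.836564 / 75 = 0.011.

0.011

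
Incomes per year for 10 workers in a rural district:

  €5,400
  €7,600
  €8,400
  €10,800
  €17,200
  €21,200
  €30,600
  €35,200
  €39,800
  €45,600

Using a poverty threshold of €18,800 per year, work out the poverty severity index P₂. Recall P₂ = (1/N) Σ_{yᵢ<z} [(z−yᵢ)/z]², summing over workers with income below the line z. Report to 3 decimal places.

0.136

Poor units: €5,400, €7,600, €8,400, €10,800, €17,200 (q = 5 of N = 10).
Normalized shortfalls: (18800−5400)/18800 = 0.7128; (18800−7600)/18800 = 0.5957; (18800−8400)/18800 = 0.5532; (18800−10800)/18800 = 0.4255; (18800−17200)/18800 = 0.0851.
Squared: 0.5080; 0.3549; 0.3060; 0.1811; 0.0072.
Sum = 1.357288; P₂ = 1.357288 / 10 = 0.136.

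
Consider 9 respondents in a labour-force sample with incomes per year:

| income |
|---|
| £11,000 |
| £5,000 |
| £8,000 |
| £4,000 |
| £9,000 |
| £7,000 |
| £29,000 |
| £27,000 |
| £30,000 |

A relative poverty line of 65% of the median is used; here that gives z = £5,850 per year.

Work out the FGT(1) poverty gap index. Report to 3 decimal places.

Below the line: £4,000, £5,000 (q = 2 of N = 9).
Normalized shortfalls: (5850−4000)/5850 = 0.3162; (5850−5000)/5850 = 0.1453.
Sum of shortfalls = 0.461538; P₁ averages over all N: 0.461538 / 9 = 0.051.

0.051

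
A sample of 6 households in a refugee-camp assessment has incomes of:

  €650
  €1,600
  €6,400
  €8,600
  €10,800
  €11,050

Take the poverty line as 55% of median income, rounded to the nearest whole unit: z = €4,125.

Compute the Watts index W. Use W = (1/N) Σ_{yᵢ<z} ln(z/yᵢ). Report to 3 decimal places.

0.466

Poor units: €650, €1,600 (q = 2 of N = 6).
Log gaps: ln(4125/650) = 1.8478; ln(4125/1600) = 0.9471.
W = 2.794911 / 6 = 0.466.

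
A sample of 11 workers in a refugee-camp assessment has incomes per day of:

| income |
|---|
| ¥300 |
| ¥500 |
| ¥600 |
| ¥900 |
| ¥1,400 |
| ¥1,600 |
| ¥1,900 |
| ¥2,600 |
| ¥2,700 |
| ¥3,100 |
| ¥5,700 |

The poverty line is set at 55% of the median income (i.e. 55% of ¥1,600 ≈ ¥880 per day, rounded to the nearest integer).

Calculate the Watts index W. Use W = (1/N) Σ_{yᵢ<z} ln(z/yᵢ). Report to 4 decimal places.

Below the line: ¥300, ¥500, ¥600 (q = 3 of N = 11).
ln(z/y) terms: ln(880/300) = 1.0761; ln(880/500) = 0.5653; ln(880/600) = 0.3830.
W = 2.024445 / 11 = 0.1840.

0.1840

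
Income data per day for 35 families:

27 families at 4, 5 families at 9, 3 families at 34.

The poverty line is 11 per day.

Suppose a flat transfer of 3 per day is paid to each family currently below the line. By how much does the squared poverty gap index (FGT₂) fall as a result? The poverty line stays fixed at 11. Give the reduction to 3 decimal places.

Before: below the line — 27×4, 5×9; squared poverty gap index (FGT₂) = 0.31712.
After the 3 transfer: below the line — 27×7; squared poverty gap index (FGT₂) = 0.10201.
Reduction = 0.31712 − 0.10201 = 0.215.

0.215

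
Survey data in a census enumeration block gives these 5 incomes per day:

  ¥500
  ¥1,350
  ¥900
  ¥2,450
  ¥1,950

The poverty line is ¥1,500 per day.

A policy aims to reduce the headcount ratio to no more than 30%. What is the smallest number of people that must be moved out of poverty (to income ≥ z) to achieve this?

2

3 of the 5 people are poor, so H = 3/5 = 0.600.
A headcount ratio of at most 30% allows at most ⌊0.30 × 5⌋ = 1 poor people.
So at least 3 − 1 = 2 must be lifted.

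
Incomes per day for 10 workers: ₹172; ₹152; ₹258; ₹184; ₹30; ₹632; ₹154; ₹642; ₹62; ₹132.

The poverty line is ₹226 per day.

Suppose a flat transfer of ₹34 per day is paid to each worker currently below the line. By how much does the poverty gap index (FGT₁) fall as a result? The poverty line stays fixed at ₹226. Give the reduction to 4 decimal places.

0.1053

Before: below the line — ₹30, ₹62, ₹132, ₹152, ₹154, ₹172, ₹184; poverty gap index (FGT₁) = 0.307965.
After the ₹34 transfer: below the line — ₹64, ₹96, ₹166, ₹186, ₹188, ₹206, ₹218; poverty gap index (FGT₁) = 0.202655.
Reduction = 0.307965 − 0.202655 = 0.1053.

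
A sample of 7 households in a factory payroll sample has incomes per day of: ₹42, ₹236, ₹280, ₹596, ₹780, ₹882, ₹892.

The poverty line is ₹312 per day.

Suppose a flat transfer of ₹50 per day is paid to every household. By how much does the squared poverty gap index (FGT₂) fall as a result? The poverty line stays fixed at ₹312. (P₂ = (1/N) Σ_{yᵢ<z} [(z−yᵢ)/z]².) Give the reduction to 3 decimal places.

0.045

Before: below the line — ₹42, ₹236, ₹280; squared poverty gap index (FGT₂) = 0.11696.
After the ₹50 transfer: below the line — ₹92, ₹286; squared poverty gap index (FGT₂) = 0.07202.
Reduction = 0.11696 − 0.07202 = 0.045.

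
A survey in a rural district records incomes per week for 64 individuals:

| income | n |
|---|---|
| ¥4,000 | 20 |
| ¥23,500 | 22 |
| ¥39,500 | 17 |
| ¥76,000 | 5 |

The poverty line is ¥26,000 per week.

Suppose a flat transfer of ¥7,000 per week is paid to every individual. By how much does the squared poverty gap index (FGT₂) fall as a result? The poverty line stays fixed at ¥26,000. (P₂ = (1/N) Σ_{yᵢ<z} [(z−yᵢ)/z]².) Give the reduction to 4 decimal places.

0.1229

Before: below the line — 20×¥4,000, 22×¥23,500; squared poverty gap index (FGT₂) = 0.226921.
After the ¥7,000 transfer: below the line — 20×¥11,000; squared poverty gap index (FGT₂) = 0.104013.
Reduction = 0.226921 − 0.104013 = 0.1229.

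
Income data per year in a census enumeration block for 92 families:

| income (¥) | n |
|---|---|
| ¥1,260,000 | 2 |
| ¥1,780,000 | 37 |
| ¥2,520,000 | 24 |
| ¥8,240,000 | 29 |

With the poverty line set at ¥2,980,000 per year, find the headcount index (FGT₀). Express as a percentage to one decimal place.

68.5%

63 of the 92 families have income below ¥2,980,000.
H = 63/92 = 68.5%.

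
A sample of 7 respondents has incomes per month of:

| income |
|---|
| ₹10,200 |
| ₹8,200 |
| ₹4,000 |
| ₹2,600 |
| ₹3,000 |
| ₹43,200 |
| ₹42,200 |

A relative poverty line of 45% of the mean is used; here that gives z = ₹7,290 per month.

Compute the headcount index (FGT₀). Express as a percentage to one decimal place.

3 of the 7 respondents have income below ₹7,290.
H = 3/7 = 42.9%.

42.9%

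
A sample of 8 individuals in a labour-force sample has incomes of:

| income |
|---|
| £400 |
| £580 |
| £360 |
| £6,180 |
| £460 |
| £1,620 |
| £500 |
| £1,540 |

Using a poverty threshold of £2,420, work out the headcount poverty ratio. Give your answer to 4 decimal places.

0.8750

7 of the 8 individuals have income below £2,420.
H = 7/8 = 0.8750.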